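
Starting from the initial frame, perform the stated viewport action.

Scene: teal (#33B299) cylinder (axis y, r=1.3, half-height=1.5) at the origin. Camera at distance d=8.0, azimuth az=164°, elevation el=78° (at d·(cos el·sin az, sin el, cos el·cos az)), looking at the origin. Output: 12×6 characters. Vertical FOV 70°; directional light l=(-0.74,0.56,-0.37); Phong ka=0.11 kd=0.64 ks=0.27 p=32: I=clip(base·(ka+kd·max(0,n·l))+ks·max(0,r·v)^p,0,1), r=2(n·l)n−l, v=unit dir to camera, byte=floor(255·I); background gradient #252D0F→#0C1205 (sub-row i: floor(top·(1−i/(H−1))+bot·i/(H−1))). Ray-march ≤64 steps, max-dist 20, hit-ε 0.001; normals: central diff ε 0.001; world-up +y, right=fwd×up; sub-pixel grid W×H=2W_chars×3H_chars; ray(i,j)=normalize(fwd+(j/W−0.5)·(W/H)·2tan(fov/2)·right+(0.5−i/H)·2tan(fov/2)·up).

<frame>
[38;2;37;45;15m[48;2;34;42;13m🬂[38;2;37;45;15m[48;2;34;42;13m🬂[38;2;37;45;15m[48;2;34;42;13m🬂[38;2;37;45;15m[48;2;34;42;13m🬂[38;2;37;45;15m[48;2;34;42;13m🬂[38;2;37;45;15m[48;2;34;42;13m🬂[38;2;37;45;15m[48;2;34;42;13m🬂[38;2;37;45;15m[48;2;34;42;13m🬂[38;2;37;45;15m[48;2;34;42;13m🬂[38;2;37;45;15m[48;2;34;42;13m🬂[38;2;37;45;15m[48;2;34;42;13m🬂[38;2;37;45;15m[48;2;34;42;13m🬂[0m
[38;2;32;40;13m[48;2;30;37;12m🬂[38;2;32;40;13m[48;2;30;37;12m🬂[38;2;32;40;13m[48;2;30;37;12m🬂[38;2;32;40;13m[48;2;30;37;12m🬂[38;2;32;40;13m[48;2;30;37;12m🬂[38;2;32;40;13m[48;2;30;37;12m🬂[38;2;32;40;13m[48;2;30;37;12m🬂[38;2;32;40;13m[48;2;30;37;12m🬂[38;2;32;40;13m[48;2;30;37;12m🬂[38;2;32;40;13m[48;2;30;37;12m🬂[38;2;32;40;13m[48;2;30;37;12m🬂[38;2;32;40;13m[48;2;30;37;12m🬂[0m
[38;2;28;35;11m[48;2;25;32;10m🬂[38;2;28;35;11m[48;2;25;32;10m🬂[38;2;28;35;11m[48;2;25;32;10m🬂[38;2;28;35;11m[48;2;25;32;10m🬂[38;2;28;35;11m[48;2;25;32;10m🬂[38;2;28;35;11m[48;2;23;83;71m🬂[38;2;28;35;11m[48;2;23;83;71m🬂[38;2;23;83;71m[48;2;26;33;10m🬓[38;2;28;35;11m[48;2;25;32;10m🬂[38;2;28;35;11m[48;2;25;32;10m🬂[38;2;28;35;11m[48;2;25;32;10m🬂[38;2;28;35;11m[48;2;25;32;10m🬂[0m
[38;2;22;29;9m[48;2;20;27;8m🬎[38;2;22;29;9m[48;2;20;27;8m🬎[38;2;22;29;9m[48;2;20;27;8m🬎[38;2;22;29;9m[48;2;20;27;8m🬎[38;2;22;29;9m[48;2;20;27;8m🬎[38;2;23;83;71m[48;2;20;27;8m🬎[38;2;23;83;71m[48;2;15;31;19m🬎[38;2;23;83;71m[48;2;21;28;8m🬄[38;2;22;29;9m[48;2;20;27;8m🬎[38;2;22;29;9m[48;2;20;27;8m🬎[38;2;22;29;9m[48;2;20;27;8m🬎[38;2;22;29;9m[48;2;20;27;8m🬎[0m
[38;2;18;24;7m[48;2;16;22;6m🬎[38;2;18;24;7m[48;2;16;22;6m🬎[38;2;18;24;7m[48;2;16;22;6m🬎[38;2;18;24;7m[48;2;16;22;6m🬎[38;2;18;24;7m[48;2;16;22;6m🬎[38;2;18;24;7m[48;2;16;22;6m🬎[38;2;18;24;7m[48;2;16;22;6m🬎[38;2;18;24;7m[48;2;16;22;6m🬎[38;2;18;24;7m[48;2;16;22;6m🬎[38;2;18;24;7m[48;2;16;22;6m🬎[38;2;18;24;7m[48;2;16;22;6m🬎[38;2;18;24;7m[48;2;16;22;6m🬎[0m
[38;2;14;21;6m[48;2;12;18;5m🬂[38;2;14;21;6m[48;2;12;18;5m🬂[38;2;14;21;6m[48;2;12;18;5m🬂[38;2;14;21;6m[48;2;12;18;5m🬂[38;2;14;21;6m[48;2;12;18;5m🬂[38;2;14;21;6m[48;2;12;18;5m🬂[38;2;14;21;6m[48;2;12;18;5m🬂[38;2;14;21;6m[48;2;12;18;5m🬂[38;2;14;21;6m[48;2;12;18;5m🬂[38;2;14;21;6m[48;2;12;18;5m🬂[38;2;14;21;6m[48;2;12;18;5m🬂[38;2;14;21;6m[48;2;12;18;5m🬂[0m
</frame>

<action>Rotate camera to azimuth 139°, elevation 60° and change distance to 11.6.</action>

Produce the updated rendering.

<frame>
[38;2;37;45;15m[48;2;34;42;13m🬂[38;2;37;45;15m[48;2;34;42;13m🬂[38;2;37;45;15m[48;2;34;42;13m🬂[38;2;37;45;15m[48;2;34;42;13m🬂[38;2;37;45;15m[48;2;34;42;13m🬂[38;2;37;45;15m[48;2;34;42;13m🬂[38;2;37;45;15m[48;2;34;42;13m🬂[38;2;37;45;15m[48;2;34;42;13m🬂[38;2;37;45;15m[48;2;34;42;13m🬂[38;2;37;45;15m[48;2;34;42;13m🬂[38;2;37;45;15m[48;2;34;42;13m🬂[38;2;37;45;15m[48;2;34;42;13m🬂[0m
[38;2;32;40;13m[48;2;30;37;12m🬂[38;2;32;40;13m[48;2;30;37;12m🬂[38;2;32;40;13m[48;2;30;37;12m🬂[38;2;32;40;13m[48;2;30;37;12m🬂[38;2;32;40;13m[48;2;30;37;12m🬂[38;2;32;40;13m[48;2;30;37;12m🬂[38;2;32;40;13m[48;2;30;37;12m🬂[38;2;32;40;13m[48;2;30;37;12m🬂[38;2;32;40;13m[48;2;30;37;12m🬂[38;2;32;40;13m[48;2;30;37;12m🬂[38;2;32;40;13m[48;2;30;37;12m🬂[38;2;32;40;13m[48;2;30;37;12m🬂[0m
[38;2;28;35;11m[48;2;25;32;10m🬂[38;2;28;35;11m[48;2;25;32;10m🬂[38;2;28;35;11m[48;2;25;32;10m🬂[38;2;28;35;11m[48;2;25;32;10m🬂[38;2;28;35;11m[48;2;25;32;10m🬂[38;2;26;33;10m[48;2;23;83;71m🬝[38;2;23;83;71m[48;2;27;34;10m🬱[38;2;28;35;11m[48;2;25;32;10m🬂[38;2;28;35;11m[48;2;25;32;10m🬂[38;2;28;35;11m[48;2;25;32;10m🬂[38;2;28;35;11m[48;2;25;32;10m🬂[38;2;28;35;11m[48;2;25;32;10m🬂[0m
[38;2;22;29;9m[48;2;20;27;8m🬎[38;2;22;29;9m[48;2;20;27;8m🬎[38;2;22;29;9m[48;2;20;27;8m🬎[38;2;22;29;9m[48;2;20;27;8m🬎[38;2;22;29;9m[48;2;20;27;8m🬎[38;2;23;83;71m[48;2;18;26;10m🬁[38;2;21;76;65m[48;2;15;24;10m🬊[38;2;22;29;9m[48;2;20;27;8m🬎[38;2;22;29;9m[48;2;20;27;8m🬎[38;2;22;29;9m[48;2;20;27;8m🬎[38;2;22;29;9m[48;2;20;27;8m🬎[38;2;22;29;9m[48;2;20;27;8m🬎[0m
[38;2;18;24;7m[48;2;16;22;6m🬎[38;2;18;24;7m[48;2;16;22;6m🬎[38;2;18;24;7m[48;2;16;22;6m🬎[38;2;18;24;7m[48;2;16;22;6m🬎[38;2;18;24;7m[48;2;16;22;6m🬎[38;2;18;24;7m[48;2;16;22;6m🬎[38;2;18;24;7m[48;2;16;22;6m🬎[38;2;18;24;7m[48;2;16;22;6m🬎[38;2;18;24;7m[48;2;16;22;6m🬎[38;2;18;24;7m[48;2;16;22;6m🬎[38;2;18;24;7m[48;2;16;22;6m🬎[38;2;18;24;7m[48;2;16;22;6m🬎[0m
[38;2;14;21;6m[48;2;12;18;5m🬂[38;2;14;21;6m[48;2;12;18;5m🬂[38;2;14;21;6m[48;2;12;18;5m🬂[38;2;14;21;6m[48;2;12;18;5m🬂[38;2;14;21;6m[48;2;12;18;5m🬂[38;2;14;21;6m[48;2;12;18;5m🬂[38;2;14;21;6m[48;2;12;18;5m🬂[38;2;14;21;6m[48;2;12;18;5m🬂[38;2;14;21;6m[48;2;12;18;5m🬂[38;2;14;21;6m[48;2;12;18;5m🬂[38;2;14;21;6m[48;2;12;18;5m🬂[38;2;14;21;6m[48;2;12;18;5m🬂[0m
</frame>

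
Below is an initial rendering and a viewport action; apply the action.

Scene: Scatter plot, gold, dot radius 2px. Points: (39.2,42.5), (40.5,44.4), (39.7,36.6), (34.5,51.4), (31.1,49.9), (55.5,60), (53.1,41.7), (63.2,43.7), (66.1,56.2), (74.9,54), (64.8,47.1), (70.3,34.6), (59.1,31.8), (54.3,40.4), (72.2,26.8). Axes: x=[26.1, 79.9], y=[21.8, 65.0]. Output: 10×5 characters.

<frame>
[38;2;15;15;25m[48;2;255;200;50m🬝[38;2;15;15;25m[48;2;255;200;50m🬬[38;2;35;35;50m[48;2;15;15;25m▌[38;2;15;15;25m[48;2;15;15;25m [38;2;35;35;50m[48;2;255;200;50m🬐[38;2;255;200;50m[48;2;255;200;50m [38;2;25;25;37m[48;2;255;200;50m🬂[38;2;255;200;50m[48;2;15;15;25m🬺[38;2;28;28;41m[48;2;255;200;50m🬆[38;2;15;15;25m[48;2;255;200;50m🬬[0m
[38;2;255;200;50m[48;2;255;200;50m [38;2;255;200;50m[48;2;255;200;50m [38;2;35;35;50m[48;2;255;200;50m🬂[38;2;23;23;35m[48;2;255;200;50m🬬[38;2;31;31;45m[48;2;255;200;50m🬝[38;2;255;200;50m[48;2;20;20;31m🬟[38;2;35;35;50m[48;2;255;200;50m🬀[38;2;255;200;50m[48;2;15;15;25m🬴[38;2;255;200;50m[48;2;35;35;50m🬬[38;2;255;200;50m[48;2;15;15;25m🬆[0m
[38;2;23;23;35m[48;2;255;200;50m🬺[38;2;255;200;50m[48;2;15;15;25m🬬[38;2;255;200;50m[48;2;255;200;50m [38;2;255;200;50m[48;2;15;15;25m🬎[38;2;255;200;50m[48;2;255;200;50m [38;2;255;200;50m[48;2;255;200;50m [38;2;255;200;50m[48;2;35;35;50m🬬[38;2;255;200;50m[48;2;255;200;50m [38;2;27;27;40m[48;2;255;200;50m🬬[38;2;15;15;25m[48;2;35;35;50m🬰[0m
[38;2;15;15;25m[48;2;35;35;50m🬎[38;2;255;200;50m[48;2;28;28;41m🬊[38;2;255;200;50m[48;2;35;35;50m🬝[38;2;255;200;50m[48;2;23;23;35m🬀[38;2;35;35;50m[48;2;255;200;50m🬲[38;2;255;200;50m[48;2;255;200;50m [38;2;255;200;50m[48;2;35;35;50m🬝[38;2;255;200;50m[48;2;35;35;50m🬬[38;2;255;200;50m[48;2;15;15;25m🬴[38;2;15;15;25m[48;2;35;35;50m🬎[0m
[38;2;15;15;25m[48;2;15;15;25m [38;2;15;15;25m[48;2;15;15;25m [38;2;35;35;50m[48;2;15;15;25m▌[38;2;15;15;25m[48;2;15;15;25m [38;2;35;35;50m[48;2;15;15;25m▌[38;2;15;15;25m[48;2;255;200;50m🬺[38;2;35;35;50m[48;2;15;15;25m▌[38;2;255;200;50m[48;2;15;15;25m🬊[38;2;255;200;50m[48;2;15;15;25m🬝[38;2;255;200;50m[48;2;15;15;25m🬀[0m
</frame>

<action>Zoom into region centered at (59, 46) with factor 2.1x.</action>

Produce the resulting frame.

<frame>
[38;2;15;15;25m[48;2;15;15;25m [38;2;15;15;25m[48;2;15;15;25m [38;2;35;35;50m[48;2;15;15;25m▌[38;2;15;15;25m[48;2;15;15;25m [38;2;35;35;50m[48;2;15;15;25m▌[38;2;15;15;25m[48;2;15;15;25m [38;2;255;200;50m[48;2;28;28;41m🬊[38;2;255;200;50m[48;2;15;15;25m🬝[38;2;255;200;50m[48;2;23;23;35m🬀[38;2;15;15;25m[48;2;15;15;25m [0m
[38;2;35;35;50m[48;2;15;15;25m🬂[38;2;35;35;50m[48;2;15;15;25m🬂[38;2;35;35;50m[48;2;15;15;25m🬕[38;2;35;35;50m[48;2;15;15;25m🬂[38;2;35;35;50m[48;2;15;15;25m🬕[38;2;35;35;50m[48;2;15;15;25m🬂[38;2;35;35;50m[48;2;255;200;50m🬆[38;2;23;23;35m[48;2;255;200;50m🬬[38;2;35;35;50m[48;2;15;15;25m🬕[38;2;35;35;50m[48;2;15;15;25m🬂[0m
[38;2;15;15;25m[48;2;35;35;50m🬰[38;2;15;15;25m[48;2;35;35;50m🬰[38;2;28;28;41m[48;2;255;200;50m🬆[38;2;23;23;35m[48;2;255;200;50m🬬[38;2;35;35;50m[48;2;15;15;25m🬛[38;2;25;25;37m[48;2;255;200;50m🬄[38;2;255;200;50m[48;2;255;200;50m [38;2;255;200;50m[48;2;25;25;37m🬕[38;2;35;35;50m[48;2;15;15;25m🬛[38;2;15;15;25m[48;2;35;35;50m🬰[0m
[38;2;15;15;25m[48;2;35;35;50m🬎[38;2;23;23;35m[48;2;255;200;50m🬺[38;2;255;200;50m[48;2;35;35;50m🬬[38;2;255;200;50m[48;2;255;200;50m [38;2;27;27;40m[48;2;255;200;50m🬸[38;2;23;23;35m[48;2;255;200;50m🬺[38;2;255;200;50m[48;2;28;28;41m🬆[38;2;15;15;25m[48;2;35;35;50m🬎[38;2;35;35;50m[48;2;15;15;25m🬲[38;2;15;15;25m[48;2;35;35;50m🬎[0m
[38;2;15;15;25m[48;2;15;15;25m [38;2;15;15;25m[48;2;15;15;25m [38;2;35;35;50m[48;2;15;15;25m▌[38;2;255;200;50m[48;2;15;15;25m🬀[38;2;35;35;50m[48;2;15;15;25m▌[38;2;15;15;25m[48;2;15;15;25m [38;2;35;35;50m[48;2;15;15;25m▌[38;2;15;15;25m[48;2;255;200;50m🬝[38;2;35;35;50m[48;2;255;200;50m🬀[38;2;15;15;25m[48;2;255;200;50m🬊[0m
</frame>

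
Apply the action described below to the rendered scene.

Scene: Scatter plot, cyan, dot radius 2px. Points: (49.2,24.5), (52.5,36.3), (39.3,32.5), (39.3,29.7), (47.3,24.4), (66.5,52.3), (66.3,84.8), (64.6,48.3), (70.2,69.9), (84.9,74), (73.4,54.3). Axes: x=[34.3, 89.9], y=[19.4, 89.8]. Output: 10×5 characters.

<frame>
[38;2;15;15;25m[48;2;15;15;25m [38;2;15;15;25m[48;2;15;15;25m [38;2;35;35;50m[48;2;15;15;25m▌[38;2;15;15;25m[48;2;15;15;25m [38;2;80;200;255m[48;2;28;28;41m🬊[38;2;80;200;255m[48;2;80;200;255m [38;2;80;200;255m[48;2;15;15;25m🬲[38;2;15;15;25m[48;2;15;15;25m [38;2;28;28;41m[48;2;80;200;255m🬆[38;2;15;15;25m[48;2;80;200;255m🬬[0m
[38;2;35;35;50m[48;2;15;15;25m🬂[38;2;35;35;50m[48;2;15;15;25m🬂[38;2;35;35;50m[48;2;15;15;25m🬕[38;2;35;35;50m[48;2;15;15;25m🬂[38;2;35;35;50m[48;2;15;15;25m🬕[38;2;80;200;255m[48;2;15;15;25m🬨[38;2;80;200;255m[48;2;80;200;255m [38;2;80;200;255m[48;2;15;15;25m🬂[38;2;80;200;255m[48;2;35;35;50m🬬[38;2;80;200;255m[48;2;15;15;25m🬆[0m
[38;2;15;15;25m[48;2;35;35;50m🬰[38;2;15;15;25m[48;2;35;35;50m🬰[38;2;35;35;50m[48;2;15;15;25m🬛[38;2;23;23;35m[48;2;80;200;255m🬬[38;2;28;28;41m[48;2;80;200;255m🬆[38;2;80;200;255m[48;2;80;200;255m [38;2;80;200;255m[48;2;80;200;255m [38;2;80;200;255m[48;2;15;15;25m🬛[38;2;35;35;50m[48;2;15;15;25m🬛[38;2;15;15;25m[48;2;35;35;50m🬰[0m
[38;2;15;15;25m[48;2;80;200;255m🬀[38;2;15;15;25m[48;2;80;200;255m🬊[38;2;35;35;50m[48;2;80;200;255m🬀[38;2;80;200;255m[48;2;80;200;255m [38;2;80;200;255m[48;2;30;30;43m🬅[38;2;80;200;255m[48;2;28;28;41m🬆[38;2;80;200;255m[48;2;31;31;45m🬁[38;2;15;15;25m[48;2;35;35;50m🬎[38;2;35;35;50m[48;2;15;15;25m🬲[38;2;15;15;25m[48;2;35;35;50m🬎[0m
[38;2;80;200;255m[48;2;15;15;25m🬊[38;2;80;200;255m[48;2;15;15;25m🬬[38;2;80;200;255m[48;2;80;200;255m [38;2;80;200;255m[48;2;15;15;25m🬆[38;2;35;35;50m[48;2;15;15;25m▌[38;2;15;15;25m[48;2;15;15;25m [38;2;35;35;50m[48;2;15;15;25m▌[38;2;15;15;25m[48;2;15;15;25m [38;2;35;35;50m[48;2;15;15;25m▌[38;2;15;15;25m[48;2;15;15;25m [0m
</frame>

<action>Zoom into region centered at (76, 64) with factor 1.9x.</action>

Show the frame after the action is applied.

<frame>
[38;2;15;15;25m[48;2;80;200;255m🬺[38;2;80;200;255m[48;2;15;15;25m🬬[38;2;80;200;255m[48;2;25;25;37m🬥[38;2;15;15;25m[48;2;15;15;25m [38;2;35;35;50m[48;2;15;15;25m▌[38;2;15;15;25m[48;2;15;15;25m [38;2;35;35;50m[48;2;15;15;25m▌[38;2;15;15;25m[48;2;80;200;255m🬆[38;2;23;23;35m[48;2;80;200;255m🬬[38;2;15;15;25m[48;2;15;15;25m [0m
[38;2;35;35;50m[48;2;15;15;25m🬂[38;2;23;23;35m[48;2;80;200;255m🬴[38;2;80;200;255m[48;2;80;200;255m [38;2;80;200;255m[48;2;25;25;37m🬛[38;2;35;35;50m[48;2;15;15;25m🬕[38;2;35;35;50m[48;2;15;15;25m🬂[38;2;80;200;255m[48;2;27;27;40m🬁[38;2;80;200;255m[48;2;15;15;25m🬬[38;2;80;200;255m[48;2;21;21;33m🬆[38;2;35;35;50m[48;2;15;15;25m🬂[0m
[38;2;15;15;25m[48;2;35;35;50m🬰[38;2;15;15;25m[48;2;35;35;50m🬰[38;2;80;200;255m[48;2;31;31;45m🬁[38;2;23;23;35m[48;2;80;200;255m🬝[38;2;35;35;50m[48;2;15;15;25m🬛[38;2;15;15;25m[48;2;35;35;50m🬰[38;2;35;35;50m[48;2;15;15;25m🬛[38;2;15;15;25m[48;2;35;35;50m🬰[38;2;35;35;50m[48;2;15;15;25m🬛[38;2;15;15;25m[48;2;35;35;50m🬰[0m
[38;2;19;19;30m[48;2;80;200;255m🬝[38;2;15;15;25m[48;2;80;200;255m🬀[38;2;25;25;37m[48;2;80;200;255m🬂[38;2;80;200;255m[48;2;80;200;255m [38;2;80;200;255m[48;2;25;25;37m🬛[38;2;15;15;25m[48;2;35;35;50m🬎[38;2;35;35;50m[48;2;15;15;25m🬲[38;2;15;15;25m[48;2;35;35;50m🬎[38;2;35;35;50m[48;2;15;15;25m🬲[38;2;15;15;25m[48;2;35;35;50m🬎[0m
[38;2;80;200;255m[48;2;15;15;25m🬊[38;2;80;200;255m[48;2;15;15;25m🬝[38;2;80;200;255m[48;2;23;23;35m🬀[38;2;15;15;25m[48;2;80;200;255m🬺[38;2;35;35;50m[48;2;15;15;25m▌[38;2;15;15;25m[48;2;15;15;25m [38;2;35;35;50m[48;2;15;15;25m▌[38;2;15;15;25m[48;2;15;15;25m [38;2;35;35;50m[48;2;15;15;25m▌[38;2;15;15;25m[48;2;15;15;25m [0m
</frame>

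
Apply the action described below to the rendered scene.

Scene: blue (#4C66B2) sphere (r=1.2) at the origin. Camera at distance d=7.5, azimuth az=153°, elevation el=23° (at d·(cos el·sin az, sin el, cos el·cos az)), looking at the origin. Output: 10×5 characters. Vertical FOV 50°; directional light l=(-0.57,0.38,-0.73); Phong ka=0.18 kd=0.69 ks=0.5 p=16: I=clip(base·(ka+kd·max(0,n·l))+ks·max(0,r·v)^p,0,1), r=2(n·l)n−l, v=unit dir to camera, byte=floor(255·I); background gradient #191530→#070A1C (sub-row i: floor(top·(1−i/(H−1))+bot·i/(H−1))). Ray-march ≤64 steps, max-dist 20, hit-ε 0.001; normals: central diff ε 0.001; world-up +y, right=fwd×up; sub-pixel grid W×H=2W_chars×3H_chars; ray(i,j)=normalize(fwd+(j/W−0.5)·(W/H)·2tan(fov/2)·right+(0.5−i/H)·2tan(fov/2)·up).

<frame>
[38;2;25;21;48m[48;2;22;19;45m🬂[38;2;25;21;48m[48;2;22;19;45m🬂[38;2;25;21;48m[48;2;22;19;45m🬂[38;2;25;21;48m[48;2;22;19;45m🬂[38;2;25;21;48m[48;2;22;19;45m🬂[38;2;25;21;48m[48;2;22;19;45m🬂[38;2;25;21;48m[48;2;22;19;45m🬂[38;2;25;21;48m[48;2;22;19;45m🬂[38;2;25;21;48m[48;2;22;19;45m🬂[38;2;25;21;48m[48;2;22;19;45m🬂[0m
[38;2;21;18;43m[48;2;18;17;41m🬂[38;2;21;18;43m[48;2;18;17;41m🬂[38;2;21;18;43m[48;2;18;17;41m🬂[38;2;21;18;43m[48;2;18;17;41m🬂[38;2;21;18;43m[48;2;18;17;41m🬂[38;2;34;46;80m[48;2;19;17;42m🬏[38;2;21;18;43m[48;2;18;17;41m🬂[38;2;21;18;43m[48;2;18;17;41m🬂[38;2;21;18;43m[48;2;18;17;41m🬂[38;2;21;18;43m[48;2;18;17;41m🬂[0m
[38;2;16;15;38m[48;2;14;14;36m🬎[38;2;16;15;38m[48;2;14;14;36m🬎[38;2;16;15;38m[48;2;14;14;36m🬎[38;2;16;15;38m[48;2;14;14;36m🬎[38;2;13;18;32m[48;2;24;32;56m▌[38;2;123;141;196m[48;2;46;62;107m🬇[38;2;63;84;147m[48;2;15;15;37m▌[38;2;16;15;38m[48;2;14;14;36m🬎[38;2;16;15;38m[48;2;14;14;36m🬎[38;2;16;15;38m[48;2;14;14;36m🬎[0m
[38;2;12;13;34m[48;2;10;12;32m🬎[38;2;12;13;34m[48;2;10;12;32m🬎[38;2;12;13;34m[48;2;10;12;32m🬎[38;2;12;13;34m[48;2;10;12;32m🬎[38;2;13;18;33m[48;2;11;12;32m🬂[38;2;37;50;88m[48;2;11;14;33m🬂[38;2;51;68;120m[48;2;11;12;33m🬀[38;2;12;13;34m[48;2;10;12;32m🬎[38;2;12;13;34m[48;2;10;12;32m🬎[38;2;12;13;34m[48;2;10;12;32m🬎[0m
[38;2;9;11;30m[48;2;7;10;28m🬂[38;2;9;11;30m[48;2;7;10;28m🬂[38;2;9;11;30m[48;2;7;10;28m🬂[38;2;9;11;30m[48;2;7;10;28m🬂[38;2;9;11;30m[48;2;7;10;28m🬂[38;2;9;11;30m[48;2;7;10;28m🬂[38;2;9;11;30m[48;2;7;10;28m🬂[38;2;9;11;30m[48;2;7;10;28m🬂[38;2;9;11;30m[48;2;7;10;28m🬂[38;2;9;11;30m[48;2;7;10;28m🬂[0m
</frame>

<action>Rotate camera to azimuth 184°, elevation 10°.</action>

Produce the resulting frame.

<frame>
[38;2;25;21;48m[48;2;22;19;45m🬂[38;2;25;21;48m[48;2;22;19;45m🬂[38;2;25;21;48m[48;2;22;19;45m🬂[38;2;25;21;48m[48;2;22;19;45m🬂[38;2;25;21;48m[48;2;22;19;45m🬂[38;2;25;21;48m[48;2;22;19;45m🬂[38;2;25;21;48m[48;2;22;19;45m🬂[38;2;25;21;48m[48;2;22;19;45m🬂[38;2;25;21;48m[48;2;22;19;45m🬂[38;2;25;21;48m[48;2;22;19;45m🬂[0m
[38;2;21;18;43m[48;2;18;17;41m🬂[38;2;21;18;43m[48;2;18;17;41m🬂[38;2;21;18;43m[48;2;18;17;41m🬂[38;2;21;18;43m[48;2;18;17;41m🬂[38;2;21;18;43m[48;2;18;17;41m🬂[38;2;43;58;101m[48;2;19;17;42m🬏[38;2;21;18;43m[48;2;18;17;41m🬂[38;2;21;18;43m[48;2;18;17;41m🬂[38;2;21;18;43m[48;2;18;17;41m🬂[38;2;21;18;43m[48;2;18;17;41m🬂[0m
[38;2;16;15;38m[48;2;14;14;36m🬎[38;2;16;15;38m[48;2;14;14;36m🬎[38;2;16;15;38m[48;2;14;14;36m🬎[38;2;16;15;38m[48;2;14;14;36m🬎[38;2;23;30;54m[48;2;44;59;104m▌[38;2;152;174;239m[48;2;61;81;140m🬇[38;2;60;82;143m[48;2;15;15;37m▌[38;2;16;15;38m[48;2;14;14;36m🬎[38;2;16;15;38m[48;2;14;14;36m🬎[38;2;16;15;38m[48;2;14;14;36m🬎[0m
[38;2;12;13;34m[48;2;10;12;32m🬎[38;2;12;13;34m[48;2;10;12;32m🬎[38;2;12;13;34m[48;2;10;12;32m🬎[38;2;12;13;34m[48;2;10;12;32m🬎[38;2;32;43;75m[48;2;11;13;32m🬁[38;2;47;63;111m[48;2;13;16;36m🬂[38;2;44;60;105m[48;2;11;12;33m🬀[38;2;12;13;34m[48;2;10;12;32m🬎[38;2;12;13;34m[48;2;10;12;32m🬎[38;2;12;13;34m[48;2;10;12;32m🬎[0m
[38;2;9;11;30m[48;2;7;10;28m🬂[38;2;9;11;30m[48;2;7;10;28m🬂[38;2;9;11;30m[48;2;7;10;28m🬂[38;2;9;11;30m[48;2;7;10;28m🬂[38;2;9;11;30m[48;2;7;10;28m🬂[38;2;9;11;30m[48;2;7;10;28m🬂[38;2;9;11;30m[48;2;7;10;28m🬂[38;2;9;11;30m[48;2;7;10;28m🬂[38;2;9;11;30m[48;2;7;10;28m🬂[38;2;9;11;30m[48;2;7;10;28m🬂[0m
</frame>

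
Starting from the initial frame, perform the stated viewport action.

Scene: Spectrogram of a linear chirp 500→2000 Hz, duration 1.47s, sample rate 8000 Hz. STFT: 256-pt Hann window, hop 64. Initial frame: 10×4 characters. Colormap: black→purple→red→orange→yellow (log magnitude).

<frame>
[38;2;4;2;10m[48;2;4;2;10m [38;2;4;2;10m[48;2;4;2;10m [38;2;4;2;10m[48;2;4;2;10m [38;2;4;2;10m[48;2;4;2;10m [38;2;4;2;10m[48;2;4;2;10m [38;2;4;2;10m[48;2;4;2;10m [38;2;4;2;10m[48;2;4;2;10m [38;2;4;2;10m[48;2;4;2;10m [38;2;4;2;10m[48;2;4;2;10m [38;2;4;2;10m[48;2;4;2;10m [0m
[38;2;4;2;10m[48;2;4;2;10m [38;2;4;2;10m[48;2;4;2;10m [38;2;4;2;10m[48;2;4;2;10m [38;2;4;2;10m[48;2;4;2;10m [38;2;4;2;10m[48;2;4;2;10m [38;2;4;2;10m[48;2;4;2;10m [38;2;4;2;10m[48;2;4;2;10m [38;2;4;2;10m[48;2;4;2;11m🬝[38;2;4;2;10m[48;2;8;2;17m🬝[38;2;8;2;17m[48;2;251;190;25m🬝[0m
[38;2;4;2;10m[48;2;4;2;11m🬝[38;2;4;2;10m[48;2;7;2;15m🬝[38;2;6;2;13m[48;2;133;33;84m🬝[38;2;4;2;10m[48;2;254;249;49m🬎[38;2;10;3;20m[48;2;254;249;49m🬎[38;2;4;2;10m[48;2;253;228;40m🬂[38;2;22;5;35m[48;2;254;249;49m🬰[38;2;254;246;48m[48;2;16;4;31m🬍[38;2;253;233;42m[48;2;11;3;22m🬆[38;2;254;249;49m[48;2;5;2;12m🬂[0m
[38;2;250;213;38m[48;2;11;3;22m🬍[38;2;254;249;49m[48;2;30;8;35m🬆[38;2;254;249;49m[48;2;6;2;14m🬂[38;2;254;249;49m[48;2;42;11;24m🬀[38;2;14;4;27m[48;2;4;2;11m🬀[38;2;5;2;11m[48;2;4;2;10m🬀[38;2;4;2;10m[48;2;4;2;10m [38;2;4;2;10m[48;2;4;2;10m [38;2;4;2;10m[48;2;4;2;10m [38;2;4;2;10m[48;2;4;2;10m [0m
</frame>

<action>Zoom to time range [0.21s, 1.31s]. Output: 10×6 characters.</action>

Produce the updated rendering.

<frame>
[38;2;4;2;10m[48;2;4;2;10m [38;2;4;2;10m[48;2;4;2;10m [38;2;4;2;10m[48;2;4;2;10m [38;2;4;2;10m[48;2;4;2;10m [38;2;4;2;10m[48;2;4;2;10m [38;2;4;2;10m[48;2;4;2;10m [38;2;4;2;10m[48;2;4;2;10m [38;2;4;2;10m[48;2;4;2;10m [38;2;4;2;10m[48;2;4;2;10m [38;2;4;2;10m[48;2;4;2;10m [0m
[38;2;4;2;10m[48;2;4;2;10m [38;2;4;2;10m[48;2;4;2;10m [38;2;4;2;10m[48;2;4;2;10m [38;2;4;2;10m[48;2;4;2;10m [38;2;4;2;10m[48;2;4;2;10m [38;2;4;2;10m[48;2;4;2;10m [38;2;4;2;10m[48;2;4;2;10m [38;2;4;2;10m[48;2;4;2;10m [38;2;4;2;10m[48;2;4;2;10m [38;2;4;2;10m[48;2;4;2;10m [0m
[38;2;4;2;10m[48;2;4;2;10m [38;2;4;2;10m[48;2;4;2;10m [38;2;4;2;10m[48;2;4;2;10m [38;2;4;2;10m[48;2;4;2;10m [38;2;4;2;10m[48;2;4;2;10m [38;2;4;2;10m[48;2;4;2;10m [38;2;4;2;10m[48;2;4;2;10m [38;2;4;2;10m[48;2;4;2;10m [38;2;4;2;10m[48;2;4;2;11m🬝[38;2;4;2;10m[48;2;7;2;15m🬝[0m
[38;2;4;2;10m[48;2;4;2;10m [38;2;4;2;10m[48;2;4;2;10m [38;2;4;2;10m[48;2;4;2;11m🬎[38;2;4;2;10m[48;2;7;2;15m🬝[38;2;6;2;13m[48;2;46;10;80m🬝[38;2;5;2;11m[48;2;253;229;41m🬎[38;2;18;4;33m[48;2;254;249;49m🬎[38;2;6;2;13m[48;2;253;232;42m🬂[38;2;40;10;50m[48;2;254;249;49m🬰[38;2;253;233;42m[48;2;7;2;16m🬎[0m
[38;2;21;5;34m[48;2;254;249;49m🬎[38;2;6;2;13m[48;2;253;234;43m🬂[38;2;40;10;53m[48;2;254;249;49m🬰[38;2;253;235;43m[48;2;7;2;16m🬎[38;2;254;249;49m[48;2;28;7;35m🬂[38;2;254;243;47m[48;2;5;2;12m🬂[38;2;107;27;86m[48;2;6;2;13m🬀[38;2;8;3;18m[48;2;4;2;10m🬀[38;2;5;2;11m[48;2;4;2;10m🬀[38;2;4;2;10m[48;2;4;2;10m [0m
[38;2;76;18;88m[48;2;6;2;13m🬀[38;2;6;2;14m[48;2;4;2;10m🬂[38;2;4;2;11m[48;2;4;2;10m🬂[38;2;4;2;10m[48;2;4;2;10m [38;2;4;2;10m[48;2;4;2;10m [38;2;4;2;10m[48;2;4;2;10m [38;2;4;2;10m[48;2;4;2;10m [38;2;4;2;10m[48;2;4;2;10m [38;2;4;2;10m[48;2;4;2;10m [38;2;4;2;10m[48;2;4;2;10m [0m
</frame>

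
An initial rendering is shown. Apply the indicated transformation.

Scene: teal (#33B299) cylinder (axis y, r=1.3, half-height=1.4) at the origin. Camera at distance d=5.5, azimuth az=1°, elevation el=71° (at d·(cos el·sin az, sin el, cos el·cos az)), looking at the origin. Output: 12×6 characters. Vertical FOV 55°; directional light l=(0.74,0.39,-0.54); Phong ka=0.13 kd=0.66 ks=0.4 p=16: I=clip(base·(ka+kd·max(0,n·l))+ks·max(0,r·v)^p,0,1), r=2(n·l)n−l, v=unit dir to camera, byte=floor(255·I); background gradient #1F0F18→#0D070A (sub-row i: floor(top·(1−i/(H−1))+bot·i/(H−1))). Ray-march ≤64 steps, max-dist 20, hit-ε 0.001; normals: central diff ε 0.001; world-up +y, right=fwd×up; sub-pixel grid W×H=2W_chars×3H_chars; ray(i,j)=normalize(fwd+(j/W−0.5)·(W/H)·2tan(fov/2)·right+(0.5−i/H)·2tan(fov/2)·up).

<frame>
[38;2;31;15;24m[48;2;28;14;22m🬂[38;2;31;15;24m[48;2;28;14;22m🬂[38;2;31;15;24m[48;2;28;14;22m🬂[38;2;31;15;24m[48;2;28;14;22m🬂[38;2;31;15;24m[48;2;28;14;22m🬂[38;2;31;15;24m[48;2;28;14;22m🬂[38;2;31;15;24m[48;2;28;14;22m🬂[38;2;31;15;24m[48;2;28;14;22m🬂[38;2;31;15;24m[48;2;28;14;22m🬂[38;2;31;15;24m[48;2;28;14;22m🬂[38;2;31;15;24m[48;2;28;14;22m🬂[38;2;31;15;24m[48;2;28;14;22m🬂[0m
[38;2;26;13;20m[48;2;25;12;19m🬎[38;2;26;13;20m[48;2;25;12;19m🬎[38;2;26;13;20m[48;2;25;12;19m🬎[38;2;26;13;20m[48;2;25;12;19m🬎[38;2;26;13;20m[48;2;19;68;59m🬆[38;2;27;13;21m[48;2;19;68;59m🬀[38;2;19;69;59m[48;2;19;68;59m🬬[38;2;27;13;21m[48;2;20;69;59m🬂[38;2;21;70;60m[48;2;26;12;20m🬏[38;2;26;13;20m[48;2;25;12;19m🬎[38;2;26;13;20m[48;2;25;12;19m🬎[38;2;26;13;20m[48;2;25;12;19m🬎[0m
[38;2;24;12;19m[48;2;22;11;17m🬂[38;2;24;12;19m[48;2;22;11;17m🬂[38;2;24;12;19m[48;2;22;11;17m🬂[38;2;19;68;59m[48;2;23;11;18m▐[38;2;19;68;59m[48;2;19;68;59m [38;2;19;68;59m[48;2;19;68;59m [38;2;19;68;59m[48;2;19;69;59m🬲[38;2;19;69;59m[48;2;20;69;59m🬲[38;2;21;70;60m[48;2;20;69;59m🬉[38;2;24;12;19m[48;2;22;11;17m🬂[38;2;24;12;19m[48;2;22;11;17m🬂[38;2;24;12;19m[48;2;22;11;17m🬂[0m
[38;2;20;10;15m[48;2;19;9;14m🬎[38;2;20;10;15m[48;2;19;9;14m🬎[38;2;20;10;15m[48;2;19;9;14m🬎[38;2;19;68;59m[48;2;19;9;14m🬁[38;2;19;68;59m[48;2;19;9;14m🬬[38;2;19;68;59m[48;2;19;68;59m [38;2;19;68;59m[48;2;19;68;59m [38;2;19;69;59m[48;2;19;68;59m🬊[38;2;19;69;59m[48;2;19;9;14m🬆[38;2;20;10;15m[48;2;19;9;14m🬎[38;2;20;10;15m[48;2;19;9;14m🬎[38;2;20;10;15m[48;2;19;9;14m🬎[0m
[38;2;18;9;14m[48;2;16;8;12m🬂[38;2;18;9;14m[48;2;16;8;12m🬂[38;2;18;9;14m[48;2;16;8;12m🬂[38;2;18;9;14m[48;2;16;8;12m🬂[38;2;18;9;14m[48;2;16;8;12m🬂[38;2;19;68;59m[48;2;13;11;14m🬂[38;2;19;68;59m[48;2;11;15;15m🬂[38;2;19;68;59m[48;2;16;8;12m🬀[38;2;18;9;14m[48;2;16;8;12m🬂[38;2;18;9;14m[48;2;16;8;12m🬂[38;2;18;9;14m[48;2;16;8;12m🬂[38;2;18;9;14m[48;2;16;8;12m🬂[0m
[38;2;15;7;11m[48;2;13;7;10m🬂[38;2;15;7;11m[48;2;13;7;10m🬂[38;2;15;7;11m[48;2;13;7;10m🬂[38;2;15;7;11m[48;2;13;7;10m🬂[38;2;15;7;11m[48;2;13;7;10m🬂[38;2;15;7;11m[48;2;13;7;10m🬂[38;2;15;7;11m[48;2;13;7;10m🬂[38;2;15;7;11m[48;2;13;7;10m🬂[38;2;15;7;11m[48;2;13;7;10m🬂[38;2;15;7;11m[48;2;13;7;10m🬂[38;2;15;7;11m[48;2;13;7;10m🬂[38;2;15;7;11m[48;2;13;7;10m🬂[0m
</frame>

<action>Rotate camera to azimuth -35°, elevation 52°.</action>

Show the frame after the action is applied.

<frame>
[38;2;31;15;24m[48;2;28;14;22m🬂[38;2;31;15;24m[48;2;28;14;22m🬂[38;2;31;15;24m[48;2;28;14;22m🬂[38;2;31;15;24m[48;2;28;14;22m🬂[38;2;31;15;24m[48;2;28;14;22m🬂[38;2;31;15;24m[48;2;28;14;22m🬂[38;2;31;15;24m[48;2;28;14;22m🬂[38;2;31;15;24m[48;2;28;14;22m🬂[38;2;31;15;24m[48;2;28;14;22m🬂[38;2;31;15;24m[48;2;28;14;22m🬂[38;2;31;15;24m[48;2;28;14;22m🬂[38;2;31;15;24m[48;2;28;14;22m🬂[0m
[38;2;26;13;20m[48;2;25;12;19m🬎[38;2;26;13;20m[48;2;25;12;19m🬎[38;2;26;13;20m[48;2;25;12;19m🬎[38;2;26;13;20m[48;2;25;12;19m🬎[38;2;27;13;21m[48;2;27;77;67m🬂[38;2;45;94;85m[48;2;36;85;75m🬉[38;2;62;111;101m[48;2;50;99;89m🬊[38;2;27;13;21m[48;2;71;120;111m🬁[38;2;93;144;135m[48;2;26;12;20m🬓[38;2;26;13;20m[48;2;25;12;19m🬎[38;2;26;13;20m[48;2;25;12;19m🬎[38;2;26;13;20m[48;2;25;12;19m🬎[0m
[38;2;24;12;19m[48;2;22;11;17m🬂[38;2;24;12;19m[48;2;22;11;17m🬂[38;2;24;12;19m[48;2;22;11;17m🬂[38;2;21;70;60m[48;2;22;11;17m🬉[38;2;25;74;64m[48;2;22;71;61m🬉[38;2;31;80;70m[48;2;25;75;65m🬊[38;2;41;90;81m[48;2;32;81;71m🬊[38;2;52;102;92m[48;2;39;88;79m🬊[38;2;54;103;94m[48;2;22;11;17m🬝[38;2;24;12;19m[48;2;22;11;17m🬂[38;2;24;12;19m[48;2;22;11;17m🬂[38;2;24;12;19m[48;2;22;11;17m🬂[0m
[38;2;20;10;15m[48;2;19;9;14m🬎[38;2;20;10;15m[48;2;19;9;14m🬎[38;2;20;10;15m[48;2;19;9;14m🬎[38;2;20;10;15m[48;2;19;9;14m🬎[38;2;21;70;61m[48;2;8;20;18m🬁[38;2;23;72;62m[48;2;6;23;19m🬂[38;2;27;76;66m[48;2;6;23;19m🬂[38;2;31;80;71m[48;2;6;23;19m🬂[38;2;6;23;19m[48;2;19;9;14m🬄[38;2;20;10;15m[48;2;19;9;14m🬎[38;2;20;10;15m[48;2;19;9;14m🬎[38;2;20;10;15m[48;2;19;9;14m🬎[0m
[38;2;18;9;14m[48;2;16;8;12m🬂[38;2;18;9;14m[48;2;16;8;12m🬂[38;2;18;9;14m[48;2;16;8;12m🬂[38;2;18;9;14m[48;2;16;8;12m🬂[38;2;6;23;19m[48;2;16;8;12m🬉[38;2;6;23;19m[48;2;6;23;19m [38;2;6;23;19m[48;2;6;23;19m [38;2;6;23;19m[48;2;16;8;12m🬝[38;2;18;9;14m[48;2;16;8;12m🬂[38;2;18;9;14m[48;2;16;8;12m🬂[38;2;18;9;14m[48;2;16;8;12m🬂[38;2;18;9;14m[48;2;16;8;12m🬂[0m
[38;2;15;7;11m[48;2;13;7;10m🬂[38;2;15;7;11m[48;2;13;7;10m🬂[38;2;15;7;11m[48;2;13;7;10m🬂[38;2;15;7;11m[48;2;13;7;10m🬂[38;2;15;7;11m[48;2;13;7;10m🬂[38;2;15;7;11m[48;2;13;7;10m🬂[38;2;15;7;11m[48;2;13;7;10m🬂[38;2;15;7;11m[48;2;13;7;10m🬂[38;2;15;7;11m[48;2;13;7;10m🬂[38;2;15;7;11m[48;2;13;7;10m🬂[38;2;15;7;11m[48;2;13;7;10m🬂[38;2;15;7;11m[48;2;13;7;10m🬂[0m
</frame>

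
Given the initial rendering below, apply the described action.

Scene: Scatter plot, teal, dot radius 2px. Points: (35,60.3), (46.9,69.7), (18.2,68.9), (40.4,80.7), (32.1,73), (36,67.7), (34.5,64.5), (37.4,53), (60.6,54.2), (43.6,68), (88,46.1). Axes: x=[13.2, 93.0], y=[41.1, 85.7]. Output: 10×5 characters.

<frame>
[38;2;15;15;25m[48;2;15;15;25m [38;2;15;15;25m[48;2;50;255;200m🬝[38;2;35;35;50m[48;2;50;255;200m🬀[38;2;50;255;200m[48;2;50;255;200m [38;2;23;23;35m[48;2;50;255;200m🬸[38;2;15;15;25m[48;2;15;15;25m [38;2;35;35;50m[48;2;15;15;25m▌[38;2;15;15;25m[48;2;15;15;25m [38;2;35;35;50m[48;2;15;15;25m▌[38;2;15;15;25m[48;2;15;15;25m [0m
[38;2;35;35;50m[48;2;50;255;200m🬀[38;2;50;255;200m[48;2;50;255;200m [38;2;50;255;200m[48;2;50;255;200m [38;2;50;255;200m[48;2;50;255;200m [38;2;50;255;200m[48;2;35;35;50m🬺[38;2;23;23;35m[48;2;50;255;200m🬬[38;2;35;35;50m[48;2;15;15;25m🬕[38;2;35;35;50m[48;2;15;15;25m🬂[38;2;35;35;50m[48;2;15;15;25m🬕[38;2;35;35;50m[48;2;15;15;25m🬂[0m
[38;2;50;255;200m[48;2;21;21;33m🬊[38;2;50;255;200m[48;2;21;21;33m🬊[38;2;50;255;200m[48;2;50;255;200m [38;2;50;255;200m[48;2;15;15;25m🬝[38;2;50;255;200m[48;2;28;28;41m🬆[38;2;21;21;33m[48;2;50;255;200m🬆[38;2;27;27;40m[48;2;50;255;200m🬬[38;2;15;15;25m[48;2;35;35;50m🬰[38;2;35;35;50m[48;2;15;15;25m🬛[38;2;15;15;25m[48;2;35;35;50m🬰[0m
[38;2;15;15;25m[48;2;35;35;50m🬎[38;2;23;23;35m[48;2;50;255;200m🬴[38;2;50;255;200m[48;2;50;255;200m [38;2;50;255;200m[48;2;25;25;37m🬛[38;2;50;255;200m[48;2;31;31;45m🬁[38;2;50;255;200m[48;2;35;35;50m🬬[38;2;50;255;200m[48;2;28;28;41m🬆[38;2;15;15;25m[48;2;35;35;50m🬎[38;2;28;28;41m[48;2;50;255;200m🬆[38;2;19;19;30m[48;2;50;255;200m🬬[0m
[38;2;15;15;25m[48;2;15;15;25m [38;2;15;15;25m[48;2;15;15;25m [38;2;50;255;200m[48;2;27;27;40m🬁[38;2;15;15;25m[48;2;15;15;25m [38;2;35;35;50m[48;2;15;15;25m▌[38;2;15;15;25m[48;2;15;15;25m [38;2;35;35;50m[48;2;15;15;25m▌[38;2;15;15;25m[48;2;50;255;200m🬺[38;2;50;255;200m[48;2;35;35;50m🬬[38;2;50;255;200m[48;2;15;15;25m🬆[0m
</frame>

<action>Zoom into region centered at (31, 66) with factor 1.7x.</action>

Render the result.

<frame>
[38;2;15;15;25m[48;2;15;15;25m [38;2;15;15;25m[48;2;15;15;25m [38;2;35;35;50m[48;2;15;15;25m▌[38;2;15;15;25m[48;2;15;15;25m [38;2;28;28;41m[48;2;50;255;200m🬆[38;2;15;15;25m[48;2;50;255;200m🬪[38;2;50;255;200m[48;2;35;35;50m🬬[38;2;50;255;200m[48;2;15;15;25m🬆[38;2;35;35;50m[48;2;15;15;25m▌[38;2;15;15;25m[48;2;15;15;25m [0m
[38;2;35;35;50m[48;2;15;15;25m🬂[38;2;28;28;41m[48;2;50;255;200m🬆[38;2;50;255;200m[48;2;35;35;50m🬺[38;2;50;255;200m[48;2;20;20;31m🬑[38;2;50;255;200m[48;2;35;35;50m🬬[38;2;50;255;200m[48;2;50;255;200m [38;2;35;35;50m[48;2;50;255;200m🬆[38;2;50;255;200m[48;2;50;255;200m [38;2;50;255;200m[48;2;28;28;41m🬱[38;2;35;35;50m[48;2;15;15;25m🬂[0m
[38;2;15;15;25m[48;2;35;35;50m🬰[38;2;23;23;35m[48;2;50;255;200m🬺[38;2;50;255;200m[48;2;28;28;41m🬆[38;2;15;15;25m[48;2;35;35;50m🬰[38;2;35;35;50m[48;2;50;255;200m🬐[38;2;50;255;200m[48;2;50;255;200m [38;2;50;255;200m[48;2;28;28;41m🬆[38;2;50;255;200m[48;2;15;15;25m🬎[38;2;50;255;200m[48;2;27;27;40m🬀[38;2;15;15;25m[48;2;35;35;50m🬰[0m
[38;2;15;15;25m[48;2;35;35;50m🬎[38;2;15;15;25m[48;2;35;35;50m🬎[38;2;35;35;50m[48;2;15;15;25m🬲[38;2;15;15;25m[48;2;35;35;50m🬎[38;2;31;31;45m[48;2;50;255;200m🬴[38;2;50;255;200m[48;2;50;255;200m [38;2;50;255;200m[48;2;25;25;37m🬛[38;2;15;15;25m[48;2;35;35;50m🬎[38;2;35;35;50m[48;2;15;15;25m🬲[38;2;15;15;25m[48;2;35;35;50m🬎[0m
[38;2;15;15;25m[48;2;15;15;25m [38;2;15;15;25m[48;2;15;15;25m [38;2;35;35;50m[48;2;15;15;25m▌[38;2;15;15;25m[48;2;15;15;25m [38;2;35;35;50m[48;2;15;15;25m▌[38;2;15;15;25m[48;2;50;255;200m🬐[38;2;50;255;200m[48;2;50;255;200m [38;2;15;15;25m[48;2;50;255;200m🬸[38;2;35;35;50m[48;2;15;15;25m▌[38;2;15;15;25m[48;2;15;15;25m [0m
</frame>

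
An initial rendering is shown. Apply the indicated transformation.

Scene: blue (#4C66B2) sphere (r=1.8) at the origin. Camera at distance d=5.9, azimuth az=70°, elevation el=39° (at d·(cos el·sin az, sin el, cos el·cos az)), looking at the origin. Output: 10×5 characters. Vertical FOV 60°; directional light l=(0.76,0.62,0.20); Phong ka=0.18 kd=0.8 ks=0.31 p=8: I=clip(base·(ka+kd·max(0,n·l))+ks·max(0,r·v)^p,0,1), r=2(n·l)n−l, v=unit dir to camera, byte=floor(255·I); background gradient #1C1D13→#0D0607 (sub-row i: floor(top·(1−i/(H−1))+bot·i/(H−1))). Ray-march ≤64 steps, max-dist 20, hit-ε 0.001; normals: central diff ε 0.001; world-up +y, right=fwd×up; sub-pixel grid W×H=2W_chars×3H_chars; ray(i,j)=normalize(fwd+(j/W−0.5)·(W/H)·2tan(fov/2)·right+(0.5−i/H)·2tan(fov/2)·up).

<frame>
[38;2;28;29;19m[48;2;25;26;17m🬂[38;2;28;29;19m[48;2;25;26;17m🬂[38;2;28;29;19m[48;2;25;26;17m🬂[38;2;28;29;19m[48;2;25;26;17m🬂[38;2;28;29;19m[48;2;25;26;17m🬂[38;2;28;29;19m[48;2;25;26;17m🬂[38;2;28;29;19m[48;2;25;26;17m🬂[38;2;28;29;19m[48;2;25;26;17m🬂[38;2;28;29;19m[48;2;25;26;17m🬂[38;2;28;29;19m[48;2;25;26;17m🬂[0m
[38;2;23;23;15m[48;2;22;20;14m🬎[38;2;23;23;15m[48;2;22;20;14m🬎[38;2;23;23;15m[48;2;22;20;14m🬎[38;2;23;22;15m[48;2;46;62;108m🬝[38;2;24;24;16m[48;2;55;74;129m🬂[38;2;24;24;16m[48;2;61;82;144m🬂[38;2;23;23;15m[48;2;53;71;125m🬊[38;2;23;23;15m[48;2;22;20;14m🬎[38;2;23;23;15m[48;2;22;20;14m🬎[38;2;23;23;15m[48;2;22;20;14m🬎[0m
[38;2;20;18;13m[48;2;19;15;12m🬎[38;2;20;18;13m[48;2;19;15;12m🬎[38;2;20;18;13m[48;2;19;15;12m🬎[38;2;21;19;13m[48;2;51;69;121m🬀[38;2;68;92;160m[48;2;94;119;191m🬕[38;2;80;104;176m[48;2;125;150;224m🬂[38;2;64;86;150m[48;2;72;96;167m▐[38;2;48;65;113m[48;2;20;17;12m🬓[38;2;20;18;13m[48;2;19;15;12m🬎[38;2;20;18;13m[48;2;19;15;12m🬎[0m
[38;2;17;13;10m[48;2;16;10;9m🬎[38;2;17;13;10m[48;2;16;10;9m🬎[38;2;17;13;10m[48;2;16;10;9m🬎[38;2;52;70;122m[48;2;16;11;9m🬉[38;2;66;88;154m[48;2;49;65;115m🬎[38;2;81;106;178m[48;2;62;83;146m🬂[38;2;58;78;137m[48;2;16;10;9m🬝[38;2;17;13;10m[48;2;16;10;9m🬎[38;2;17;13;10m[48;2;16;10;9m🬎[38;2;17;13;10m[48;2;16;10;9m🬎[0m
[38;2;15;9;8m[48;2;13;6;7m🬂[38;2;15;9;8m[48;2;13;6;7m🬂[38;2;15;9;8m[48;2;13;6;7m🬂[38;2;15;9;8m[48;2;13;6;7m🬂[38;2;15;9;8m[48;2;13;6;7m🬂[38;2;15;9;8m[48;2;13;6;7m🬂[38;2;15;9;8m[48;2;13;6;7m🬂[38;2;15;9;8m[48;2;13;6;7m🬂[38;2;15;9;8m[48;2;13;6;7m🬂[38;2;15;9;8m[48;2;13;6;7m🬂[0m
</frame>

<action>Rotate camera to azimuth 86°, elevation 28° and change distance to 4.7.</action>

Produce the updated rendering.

<frame>
[38;2;28;29;19m[48;2;25;26;17m🬂[38;2;28;29;19m[48;2;25;26;17m🬂[38;2;28;29;19m[48;2;25;26;17m🬂[38;2;28;29;19m[48;2;25;26;17m🬂[38;2;28;29;19m[48;2;25;26;17m🬂[38;2;28;29;19m[48;2;25;26;17m🬂[38;2;28;29;19m[48;2;25;26;17m🬂[38;2;28;29;19m[48;2;25;26;17m🬂[38;2;28;29;19m[48;2;25;26;17m🬂[38;2;28;29;19m[48;2;25;26;17m🬂[0m
[38;2;23;23;15m[48;2;22;20;14m🬎[38;2;23;23;15m[48;2;22;20;14m🬎[38;2;23;23;15m[48;2;22;20;14m🬎[38;2;24;24;16m[48;2;65;87;152m🬂[38;2;68;91;159m[48;2;79;104;178m🬎[38;2;67;90;158m[48;2;79;104;177m🬎[38;2;24;24;16m[48;2;62;84;148m🬁[38;2;49;67;117m[48;2;23;22;15m🬓[38;2;23;23;15m[48;2;22;20;14m🬎[38;2;23;23;15m[48;2;22;20;14m🬎[0m
[38;2;20;18;13m[48;2;19;15;12m🬎[38;2;20;18;13m[48;2;19;15;12m🬎[38;2;58;78;136m[48;2;20;17;12m▐[38;2;72;97;169m[48;2;67;91;159m▐[38;2;132;157;232m[48;2;97;123;195m🬉[38;2;134;160;233m[48;2;99;124;195m🬄[38;2;71;95;163m[48;2;64;86;151m▌[38;2;44;60;104m[48;2;57;78;136m▐[38;2;20;18;13m[48;2;19;15;12m🬎[38;2;20;18;13m[48;2;19;15;12m🬎[0m
[38;2;17;13;10m[48;2;16;10;9m🬎[38;2;17;13;10m[48;2;16;10;9m🬎[38;2;52;69;121m[48;2;16;11;9m🬁[38;2;61;82;144m[48;2;43;58;102m🬬[38;2;75;99;169m[48;2;63;84;148m🬂[38;2;75;98;167m[48;2;62;83;146m🬂[38;2;62;83;146m[48;2;53;71;125m🬆[38;2;42;57;100m[48;2;16;11;9m🬕[38;2;17;13;10m[48;2;16;10;9m🬎[38;2;17;13;10m[48;2;16;10;9m🬎[0m
[38;2;15;9;8m[48;2;13;6;7m🬂[38;2;15;9;8m[48;2;13;6;7m🬂[38;2;15;9;8m[48;2;13;6;7m🬂[38;2;15;9;8m[48;2;13;6;7m🬂[38;2;50;68;118m[48;2;13;6;7m🬂[38;2;50;67;118m[48;2;13;6;7m🬂[38;2;43;58;102m[48;2;13;7;7m🬀[38;2;15;9;8m[48;2;13;6;7m🬂[38;2;15;9;8m[48;2;13;6;7m🬂[38;2;15;9;8m[48;2;13;6;7m🬂[0m
</frame>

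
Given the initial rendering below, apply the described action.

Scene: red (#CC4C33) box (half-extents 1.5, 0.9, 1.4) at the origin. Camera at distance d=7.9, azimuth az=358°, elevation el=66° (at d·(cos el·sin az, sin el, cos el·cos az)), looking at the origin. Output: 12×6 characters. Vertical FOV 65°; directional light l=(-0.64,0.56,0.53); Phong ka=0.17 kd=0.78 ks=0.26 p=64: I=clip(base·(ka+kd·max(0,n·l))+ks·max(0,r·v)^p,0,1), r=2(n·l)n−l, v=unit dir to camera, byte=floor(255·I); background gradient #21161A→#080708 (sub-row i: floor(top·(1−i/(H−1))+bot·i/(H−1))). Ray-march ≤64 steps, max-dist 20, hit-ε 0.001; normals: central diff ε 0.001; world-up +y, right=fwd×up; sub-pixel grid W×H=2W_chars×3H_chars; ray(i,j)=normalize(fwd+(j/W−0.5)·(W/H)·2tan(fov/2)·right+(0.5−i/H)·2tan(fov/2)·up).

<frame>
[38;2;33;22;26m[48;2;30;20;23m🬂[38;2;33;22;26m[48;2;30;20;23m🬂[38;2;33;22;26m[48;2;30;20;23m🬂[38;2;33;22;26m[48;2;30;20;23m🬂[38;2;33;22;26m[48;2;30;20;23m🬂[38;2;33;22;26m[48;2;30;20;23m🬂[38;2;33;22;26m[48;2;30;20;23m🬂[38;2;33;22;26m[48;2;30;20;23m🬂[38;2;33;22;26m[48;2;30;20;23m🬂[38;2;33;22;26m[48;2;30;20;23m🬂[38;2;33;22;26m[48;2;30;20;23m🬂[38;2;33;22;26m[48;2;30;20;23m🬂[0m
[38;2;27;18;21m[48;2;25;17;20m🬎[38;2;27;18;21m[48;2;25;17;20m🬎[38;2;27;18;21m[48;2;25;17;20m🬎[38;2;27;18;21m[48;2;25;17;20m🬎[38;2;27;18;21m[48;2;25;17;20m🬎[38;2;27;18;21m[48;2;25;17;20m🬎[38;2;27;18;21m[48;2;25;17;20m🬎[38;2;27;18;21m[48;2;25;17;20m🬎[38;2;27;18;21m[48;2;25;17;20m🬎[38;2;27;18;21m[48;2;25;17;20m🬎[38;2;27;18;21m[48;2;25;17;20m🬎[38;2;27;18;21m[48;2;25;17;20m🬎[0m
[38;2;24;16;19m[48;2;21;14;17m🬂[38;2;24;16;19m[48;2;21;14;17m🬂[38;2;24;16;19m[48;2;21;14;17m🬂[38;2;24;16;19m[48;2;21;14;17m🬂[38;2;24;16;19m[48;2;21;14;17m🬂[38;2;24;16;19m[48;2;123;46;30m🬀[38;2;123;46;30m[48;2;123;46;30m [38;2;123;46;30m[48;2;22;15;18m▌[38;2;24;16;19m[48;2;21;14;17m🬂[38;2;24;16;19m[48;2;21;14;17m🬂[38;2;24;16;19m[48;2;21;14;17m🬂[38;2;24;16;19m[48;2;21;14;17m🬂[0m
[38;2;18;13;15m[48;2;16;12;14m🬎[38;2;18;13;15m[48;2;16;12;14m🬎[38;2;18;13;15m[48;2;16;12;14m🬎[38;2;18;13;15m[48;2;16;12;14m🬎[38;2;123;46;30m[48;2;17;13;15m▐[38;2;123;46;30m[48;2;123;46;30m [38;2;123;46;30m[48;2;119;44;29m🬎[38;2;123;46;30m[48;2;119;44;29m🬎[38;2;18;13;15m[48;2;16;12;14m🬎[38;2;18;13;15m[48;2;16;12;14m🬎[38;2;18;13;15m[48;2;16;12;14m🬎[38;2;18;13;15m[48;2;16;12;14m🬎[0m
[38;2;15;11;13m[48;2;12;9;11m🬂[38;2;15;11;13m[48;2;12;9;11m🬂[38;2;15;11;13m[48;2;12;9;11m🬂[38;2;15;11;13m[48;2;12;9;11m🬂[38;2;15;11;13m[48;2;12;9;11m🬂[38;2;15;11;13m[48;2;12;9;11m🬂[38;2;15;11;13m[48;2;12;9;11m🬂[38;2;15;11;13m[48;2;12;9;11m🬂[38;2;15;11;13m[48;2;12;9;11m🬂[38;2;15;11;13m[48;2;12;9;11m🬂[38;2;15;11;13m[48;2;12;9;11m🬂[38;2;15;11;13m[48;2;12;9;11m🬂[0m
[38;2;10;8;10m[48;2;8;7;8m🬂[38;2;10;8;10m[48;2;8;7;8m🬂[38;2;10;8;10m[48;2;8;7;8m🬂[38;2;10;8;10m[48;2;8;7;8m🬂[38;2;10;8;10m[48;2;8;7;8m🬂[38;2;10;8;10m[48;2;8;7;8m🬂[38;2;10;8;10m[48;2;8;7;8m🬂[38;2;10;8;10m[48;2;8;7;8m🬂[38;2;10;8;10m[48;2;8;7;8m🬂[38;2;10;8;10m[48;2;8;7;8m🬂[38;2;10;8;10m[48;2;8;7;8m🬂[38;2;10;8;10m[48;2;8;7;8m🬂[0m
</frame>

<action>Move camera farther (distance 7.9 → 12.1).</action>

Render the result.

<frame>
[38;2;33;22;26m[48;2;30;20;23m🬂[38;2;33;22;26m[48;2;30;20;23m🬂[38;2;33;22;26m[48;2;30;20;23m🬂[38;2;33;22;26m[48;2;30;20;23m🬂[38;2;33;22;26m[48;2;30;20;23m🬂[38;2;33;22;26m[48;2;30;20;23m🬂[38;2;33;22;26m[48;2;30;20;23m🬂[38;2;33;22;26m[48;2;30;20;23m🬂[38;2;33;22;26m[48;2;30;20;23m🬂[38;2;33;22;26m[48;2;30;20;23m🬂[38;2;33;22;26m[48;2;30;20;23m🬂[38;2;33;22;26m[48;2;30;20;23m🬂[0m
[38;2;27;18;21m[48;2;25;17;20m🬎[38;2;27;18;21m[48;2;25;17;20m🬎[38;2;27;18;21m[48;2;25;17;20m🬎[38;2;27;18;21m[48;2;25;17;20m🬎[38;2;27;18;21m[48;2;25;17;20m🬎[38;2;27;18;21m[48;2;25;17;20m🬎[38;2;27;18;21m[48;2;25;17;20m🬎[38;2;27;18;21m[48;2;25;17;20m🬎[38;2;27;18;21m[48;2;25;17;20m🬎[38;2;27;18;21m[48;2;25;17;20m🬎[38;2;27;18;21m[48;2;25;17;20m🬎[38;2;27;18;21m[48;2;25;17;20m🬎[0m
[38;2;24;16;19m[48;2;21;14;17m🬂[38;2;24;16;19m[48;2;21;14;17m🬂[38;2;24;16;19m[48;2;21;14;17m🬂[38;2;24;16;19m[48;2;21;14;17m🬂[38;2;24;16;19m[48;2;21;14;17m🬂[38;2;22;15;18m[48;2;123;46;30m🬝[38;2;23;15;18m[48;2;123;46;30m🬎[38;2;24;16;19m[48;2;21;14;17m🬂[38;2;24;16;19m[48;2;21;14;17m🬂[38;2;24;16;19m[48;2;21;14;17m🬂[38;2;24;16;19m[48;2;21;14;17m🬂[38;2;24;16;19m[48;2;21;14;17m🬂[0m
[38;2;18;13;15m[48;2;16;12;14m🬎[38;2;18;13;15m[48;2;16;12;14m🬎[38;2;18;13;15m[48;2;16;12;14m🬎[38;2;18;13;15m[48;2;16;12;14m🬎[38;2;18;13;15m[48;2;16;12;14m🬎[38;2;123;46;30m[48;2;17;12;14m🬉[38;2;123;46;30m[48;2;16;12;14m🬎[38;2;123;46;30m[48;2;17;13;15m🬃[38;2;18;13;15m[48;2;16;12;14m🬎[38;2;18;13;15m[48;2;16;12;14m🬎[38;2;18;13;15m[48;2;16;12;14m🬎[38;2;18;13;15m[48;2;16;12;14m🬎[0m
[38;2;15;11;13m[48;2;12;9;11m🬂[38;2;15;11;13m[48;2;12;9;11m🬂[38;2;15;11;13m[48;2;12;9;11m🬂[38;2;15;11;13m[48;2;12;9;11m🬂[38;2;15;11;13m[48;2;12;9;11m🬂[38;2;15;11;13m[48;2;12;9;11m🬂[38;2;15;11;13m[48;2;12;9;11m🬂[38;2;15;11;13m[48;2;12;9;11m🬂[38;2;15;11;13m[48;2;12;9;11m🬂[38;2;15;11;13m[48;2;12;9;11m🬂[38;2;15;11;13m[48;2;12;9;11m🬂[38;2;15;11;13m[48;2;12;9;11m🬂[0m
[38;2;10;8;10m[48;2;8;7;8m🬂[38;2;10;8;10m[48;2;8;7;8m🬂[38;2;10;8;10m[48;2;8;7;8m🬂[38;2;10;8;10m[48;2;8;7;8m🬂[38;2;10;8;10m[48;2;8;7;8m🬂[38;2;10;8;10m[48;2;8;7;8m🬂[38;2;10;8;10m[48;2;8;7;8m🬂[38;2;10;8;10m[48;2;8;7;8m🬂[38;2;10;8;10m[48;2;8;7;8m🬂[38;2;10;8;10m[48;2;8;7;8m🬂[38;2;10;8;10m[48;2;8;7;8m🬂[38;2;10;8;10m[48;2;8;7;8m🬂[0m
</frame>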